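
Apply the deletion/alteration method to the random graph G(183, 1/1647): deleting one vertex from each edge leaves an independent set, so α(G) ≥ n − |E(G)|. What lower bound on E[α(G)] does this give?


E[|E(G)|] = C(183, 2)·p = 16653 · (1/1647) = 91/9.
E[α(G)] ≥ n − E[|E(G)|] = 183 − 91/9 = 1556/9.
Numerically: ≈ 172.88889.
(This is only a lower bound; the true E[α(G)] may be larger.)

E[α(G)] ≥ 1556/9 ≈ 172.88889.


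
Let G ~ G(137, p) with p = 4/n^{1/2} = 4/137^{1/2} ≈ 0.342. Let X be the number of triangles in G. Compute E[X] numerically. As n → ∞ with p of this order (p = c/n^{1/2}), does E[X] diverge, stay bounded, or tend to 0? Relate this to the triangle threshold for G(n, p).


Number of potential triangles: C(137, 3) = 419220.
Each occurs with probability p³ ≈ (0.342)³ ≈ 3.99116e-02.
By linearity: E[X] = C(137, 3)·p³ ≈ 419220 · 3.99116e-02 ≈ 16731.740.
Since α = 1/2 < 1, p = c/n^{1/2} ≫ 1/n is above the triangle threshold p ~ 1/n. Asymptotically E[X] ~ (c³/6)·n^{3(1−α)} = (4³/6)·n^{1.5} → ∞; triangles are abundant w.h.p.

E[X] ≈ 16731.740; in regime p = Θ(1/n^{1/2}) E[X] diverges (above the triangle threshold p ~ 1/n).


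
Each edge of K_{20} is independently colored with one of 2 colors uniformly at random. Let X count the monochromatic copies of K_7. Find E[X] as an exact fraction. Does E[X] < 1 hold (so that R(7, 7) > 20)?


E[X] = C(20, 7) · 2^{1 − 21} = 77520 · 2^{−20} = 77520/1048576.
As a reduced fraction: E[X] = 4845/65536 ≈ 0.073929.
Is E[X] < 1? YES.
Since E[X] < 1, there exists a 2-coloring of K_{20} with no monochromatic K_7; hence R(7, 7) > 20.

E[X] = 4845/65536 ≈ 0.073929; E[X] < 1, so R(7, 7) > 20.


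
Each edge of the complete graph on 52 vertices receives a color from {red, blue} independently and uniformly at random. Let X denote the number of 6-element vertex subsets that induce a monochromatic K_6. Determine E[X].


Let X = Σ_S X_S over the C(52, 6) = 20358520 subsets S of size 6, where X_S = 1 if the K_6 on S is monochromatic.
For a fixed S, the K_6 on S has C(6, 2) = 15 edges. P[all 15 edges red] = (1/2)^15, and likewise for blue, so P[monochromatic] = 2·(1/2)^15 = 2^{1 − 15} = 1/16384.
By linearity: E[X] = C(52, 6) · 2^{1 − 15} = 20358520 · 1/16384 = 2544815/2048.
Numerically: E[X] ≈ 1242.58545.

E[X] = C(52,6)·2^(1−C(6,2)) = 2544815/2048 ≈ 1242.58545.


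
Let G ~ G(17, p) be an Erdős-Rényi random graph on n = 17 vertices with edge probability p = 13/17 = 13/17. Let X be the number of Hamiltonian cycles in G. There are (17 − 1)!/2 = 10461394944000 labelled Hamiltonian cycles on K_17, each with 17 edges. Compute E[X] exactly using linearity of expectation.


K_17 has (17 − 1)!/2 = 10461394944000 labelled Hamiltonian cycles.
For each such Hamiltonian cycle H, let X_H = 1 if all 17 edges of H are present in G. Then P[X_H = 1] = p^{17} = (13/17)^{17} = 8650415919381337933/827240261886336764177.
By linearity: E[X] = Σ_H E[X_H] = 10461394944000 · p^{17} = 10461394944000 · 8650415919381337933/827240261886336764177 = 90495417362513040260241610752000/827240261886336764177.
Numerically: E[X] ≈ 1.09394e+11.

E[X] = 10461394944000 · (13/17)^{17} = 90495417362513040260241610752000/827240261886336764177 ≈ 1.09394e+11.


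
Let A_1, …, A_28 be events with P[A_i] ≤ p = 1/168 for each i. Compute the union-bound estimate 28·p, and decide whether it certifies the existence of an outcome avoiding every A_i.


Union bound: P[∪_{i=1}^{28} A_i] ≤ Σ_i P[A_i] ≤ 28·p = 28·(1/168) = 1/6.
Numerically: 1/6 ≈ 0.166667.
Is 1/6 < 1? YES.
Since P[∪ A_i] ≤ 1/6 < 1, the complement has P[∩ A_i^c] ≥ 1 − 1/6 = 5/6 > 0, so some outcome avoids every A_i.

28·p = 1/6 ≈ 0.166667; existence CERTIFIED by the union bound.


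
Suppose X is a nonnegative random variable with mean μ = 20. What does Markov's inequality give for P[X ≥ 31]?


μ = E[X] = 20, a = 31.
Markov: P[X ≥ 31] ≤ μ/a = (20)/31 = 20/31.
Numerically: ≈ 0.64516.
(Since a = 31 > μ = 20.00000, the bound 20/31 is < 1 and informative.)

P[X ≥ 31] ≤ 20/31 ≈ 0.64516.


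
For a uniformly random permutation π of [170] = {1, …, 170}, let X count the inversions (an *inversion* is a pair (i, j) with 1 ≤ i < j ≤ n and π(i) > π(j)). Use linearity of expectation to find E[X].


Write X = Σ X_I over the C(170, 2) = 14365 pairs i < j, with X_I the indicator of one inversion.
There are 14365 indicators.
For each fixed pair i < j, the values π(i) and π(j) are two distinct elements of {1, …, 170} in uniformly random order; by symmetry P[π(i) > π(j)] = 1/2.
By linearity: E[X] = 14365 · (1/2) = C(170, 2) · (1/2) = 14365/2 = 14365/2 ≈ 7182.500000.

E[X] = 14365/2 = 7182.500000.


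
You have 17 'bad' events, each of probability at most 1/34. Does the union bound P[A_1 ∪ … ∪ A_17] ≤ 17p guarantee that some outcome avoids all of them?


Union bound: P[∪_{i=1}^{17} A_i] ≤ Σ_i P[A_i] ≤ 17·p = 17·(1/34) = 1/2.
Numerically: 1/2 ≈ 0.5000.
Is 1/2 < 1? YES.
Since P[∪ A_i] ≤ 1/2 < 1, the complement has P[∩ A_i^c] ≥ 1 − 1/2 = 1/2 > 0, so some outcome avoids every A_i.

17·p = 1/2 ≈ 0.5000; existence CERTIFIED by the union bound.


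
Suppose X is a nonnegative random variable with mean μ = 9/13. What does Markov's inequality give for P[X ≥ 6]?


μ = E[X] = 9/13, a = 6.
Markov: P[X ≥ 6] ≤ μ/a = (9/13)/6 = 3/26.
Numerically: ≈ 0.11538.
(Since a = 6 > μ = 0.69231, the bound 3/26 is < 1 and informative.)

P[X ≥ 6] ≤ 3/26 ≈ 0.11538.


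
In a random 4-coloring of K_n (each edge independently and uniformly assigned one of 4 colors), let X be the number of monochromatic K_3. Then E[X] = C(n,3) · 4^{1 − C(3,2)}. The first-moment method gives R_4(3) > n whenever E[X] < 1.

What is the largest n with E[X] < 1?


We need C(n, 3) · 4^{1 − 3} < 1, i.e. C(n, 3) < 4^{3 − 1} = 16.
Check values of n near the boundary:
  n = 3: C(3, 3) = 1; 1 < 16? YES
  n = 4: C(4, 3) = 4; 4 < 16? YES
  n = 5: C(5, 3) = 10; 10 < 16? YES
  n = 6: C(6, 3) = 20; 20 < 16? NO
  n = 7: C(7, 3) = 35; 35 < 16? NO
  n = 8: C(8, 3) = 56; 56 < 16? NO
The largest n with C(n, 3) < 16 is n = 5 (where E[X] = 5/8 ≈ 0.625). Hence R_4(3) > 5, i.e. R_4(3) ≥ 6.

Largest n = 5; hence R_4(3) > 5.


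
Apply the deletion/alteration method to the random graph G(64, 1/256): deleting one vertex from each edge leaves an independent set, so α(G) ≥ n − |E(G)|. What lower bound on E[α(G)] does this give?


E[|E(G)|] = C(64, 2)·p = 2016 · (1/256) = 63/8.
E[α(G)] ≥ n − E[|E(G)|] = 64 − 63/8 = 449/8.
Numerically: ≈ 56.125.
(This is only a lower bound; the true E[α(G)] may be larger.)

E[α(G)] ≥ 449/8 ≈ 56.125.


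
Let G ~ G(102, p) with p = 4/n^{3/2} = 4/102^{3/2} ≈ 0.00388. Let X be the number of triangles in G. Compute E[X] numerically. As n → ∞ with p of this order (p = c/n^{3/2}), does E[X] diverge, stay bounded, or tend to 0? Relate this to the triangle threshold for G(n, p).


Number of potential triangles: C(102, 3) = 171700.
Each occurs with probability p³ ≈ (0.00388)³ ≈ 5.85436e-08.
By linearity: E[X] = C(102, 3)·p³ ≈ 171700 · 5.85436e-08 ≈ 0.010.
Since α = 3/2 > 1, p = c/n^{3/2} = o(1/n) is below the triangle threshold p ~ 1/n. Asymptotically E[X] ~ (c³/6)·n^{3(1−α)} = (4³/6)·n^{-1.5} → 0, so by Markov's inequality G has no triangles w.h.p.

E[X] ≈ 0.010; in regime p = Θ(1/n^{3/2}) E[X] tends to 0 (below the triangle threshold p ~ 1/n).


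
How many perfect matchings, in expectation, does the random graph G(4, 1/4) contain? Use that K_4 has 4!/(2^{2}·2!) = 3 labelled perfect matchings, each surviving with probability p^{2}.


K_4 has 4!/(2^{2}·2!) = 3 labelled perfect matchings.
For each such perfect matching H, let X_H = 1 if all 2 edges of H are present in G. Then P[X_H = 1] = p^{2} = (1/4)^{2} = 1/16.
Summing the indicators: E[X] = Σ_H E[X_H] = 3 · p^{2} = 3 · 1/16 = 3/16.
Numerically: E[X] ≈ 0.1875.

E[X] = 3 · (1/4)^{2} = 3/16 ≈ 0.1875.


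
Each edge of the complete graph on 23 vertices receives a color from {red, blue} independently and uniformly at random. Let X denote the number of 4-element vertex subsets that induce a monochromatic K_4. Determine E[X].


Let X = Σ_S X_S over the C(23, 4) = 8855 subsets S of size 4, where X_S = 1 if the K_4 on S is monochromatic.
For a fixed S, the K_4 on S has C(4, 2) = 6 edges. P[all 6 edges red] = (1/2)^6, and likewise for blue, so P[monochromatic] = 2·(1/2)^6 = 2^{1 − 6} = 1/32.
Summing: E[X] = C(23, 4) · 2^{1 − 6} = 8855 · 1/32 = 8855/32.
Numerically: E[X] ≈ 276.7188.

E[X] = C(23,4)·2^(1−C(4,2)) = 8855/32 ≈ 276.7188.


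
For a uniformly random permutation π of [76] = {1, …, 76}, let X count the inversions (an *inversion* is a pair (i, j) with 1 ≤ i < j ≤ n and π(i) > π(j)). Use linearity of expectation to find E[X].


Write X = Σ X_I over the C(76, 2) = 2850 pairs i < j, with X_I the indicator of one inversion.
There are 2850 indicators.
For each fixed pair i < j, the values π(i) and π(j) are two distinct elements of {1, …, 76} in uniformly random order; by symmetry P[π(i) > π(j)] = 1/2.
By linearity: E[X] = 2850 · (1/2) = C(76, 2) · (1/2) = 2850/2 = 1425 ≈ 1425.000000.

E[X] = 1425 = 1425.000000.


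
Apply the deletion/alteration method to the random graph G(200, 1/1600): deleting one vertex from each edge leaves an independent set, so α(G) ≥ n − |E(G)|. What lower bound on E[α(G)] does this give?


E[|E(G)|] = C(200, 2)·p = 19900 · (1/1600) = 199/16.
E[α(G)] ≥ n − E[|E(G)|] = 200 − 199/16 = 3001/16.
Numerically: ≈ 187.562500.
(This is only a lower bound; the true E[α(G)] may be larger.)

E[α(G)] ≥ 3001/16 ≈ 187.562500.


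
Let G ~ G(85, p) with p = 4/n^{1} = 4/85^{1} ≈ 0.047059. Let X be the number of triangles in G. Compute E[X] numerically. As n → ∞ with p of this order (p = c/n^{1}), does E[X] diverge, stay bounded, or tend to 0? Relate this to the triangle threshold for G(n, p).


Number of potential triangles: C(85, 3) = 98770.
Each occurs with probability p³ ≈ (0.047059)³ ≈ 1.0421331e-04.
By linearity: E[X] = C(85, 3)·p³ ≈ 98770 · 1.0421331e-04 ≈ 10.29315.
Here α = 1, so p = 4/n is exactly at the triangle threshold p ~ 1/n. Asymptotically E[X] → c³/6 = 4³/6 = 32/3 ≈ 10.66667, a bounded constant. In this regime the triangle count is asymptotically Poisson(c³/6).

E[X] ≈ 10.29315; in regime p = Θ(1/n^{1}) E[X] stays bounded (at the triangle threshold p ~ 1/n).


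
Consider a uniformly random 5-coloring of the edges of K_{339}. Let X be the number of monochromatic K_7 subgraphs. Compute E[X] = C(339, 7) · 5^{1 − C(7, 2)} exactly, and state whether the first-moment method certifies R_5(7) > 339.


E[X] = C(339, 7) · 5^{1 − 21} = 95915887062372 · 5^{−20} = 95915887062372/95367431640625.
As a reduced fraction: E[X] = 95915887062372/95367431640625 ≈ 1.0057510.
Is E[X] < 1? NO.
Since E[X] ≥ 1, the first-moment bound is inconclusive at n = 339; it does NOT by itself certify R_5(7) > 339.

E[X] = 95915887062372/95367431640625 ≈ 1.0057510; E[X] ≥ 1; first-moment method inconclusive here.


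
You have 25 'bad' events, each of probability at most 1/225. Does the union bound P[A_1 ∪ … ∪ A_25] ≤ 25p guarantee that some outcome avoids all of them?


Union bound: P[∪_{i=1}^{25} A_i] ≤ Σ_i P[A_i] ≤ 25·p = 25·(1/225) = 1/9.
Numerically: 1/9 ≈ 0.11111.
Is 1/9 < 1? YES.
Since P[∪ A_i] ≤ 1/9 < 1, the complement has P[∩ A_i^c] ≥ 1 − 1/9 = 8/9 > 0, so some outcome avoids every A_i.

25·p = 1/9 ≈ 0.11111; existence CERTIFIED by the union bound.


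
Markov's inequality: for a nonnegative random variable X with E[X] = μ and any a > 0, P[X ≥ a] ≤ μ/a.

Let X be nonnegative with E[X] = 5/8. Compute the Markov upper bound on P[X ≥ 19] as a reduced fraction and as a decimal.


μ = E[X] = 5/8, a = 19.
Markov: P[X ≥ 19] ≤ μ/a = (5/8)/19 = 5/152.
Numerically: ≈ 0.033.
(Since a = 19 > μ = 0.625, the bound 5/152 is < 1 and informative.)

P[X ≥ 19] ≤ 5/152 ≈ 0.033.


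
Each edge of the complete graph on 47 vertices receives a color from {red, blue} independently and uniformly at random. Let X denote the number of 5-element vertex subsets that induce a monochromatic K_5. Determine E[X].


Let X = Σ_S X_S over the C(47, 5) = 1533939 subsets S of size 5, where X_S = 1 if the K_5 on S is monochromatic.
For a fixed S, the K_5 on S has C(5, 2) = 10 edges. P[all 10 edges red] = (1/2)^10, and likewise for blue, so P[monochromatic] = 2·(1/2)^10 = 2^{1 − 10} = 1/512.
By linearity: E[X] = C(47, 5) · 2^{1 − 10} = 1533939 · 1/512 = 1533939/512.
Numerically: E[X] ≈ 2995.97461.

E[X] = C(47,5)·2^(1−C(5,2)) = 1533939/512 ≈ 2995.97461.


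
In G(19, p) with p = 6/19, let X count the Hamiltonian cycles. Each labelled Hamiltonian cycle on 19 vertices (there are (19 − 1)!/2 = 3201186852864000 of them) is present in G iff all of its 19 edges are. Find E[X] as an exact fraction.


K_19 has (19 − 1)!/2 = 3201186852864000 labelled Hamiltonian cycles.
For each such Hamiltonian cycle H, let X_H = 1 if all 19 edges of H are present in G. Then P[X_H = 1] = p^{19} = (6/19)^{19} = 609359740010496/1978419655660313589123979.
By linearity of expectation: E[X] = Σ_H E[X_H] = 3201186852864000 · p^{19} = 3201186852864000 · 609359740010496/1978419655660313589123979 = 1950674388386224952567660544000/1978419655660313589123979.
Numerically: E[X] ≈ 9.86e+05.

E[X] = 3201186852864000 · (6/19)^{19} = 1950674388386224952567660544000/1978419655660313589123979 ≈ 9.86e+05.


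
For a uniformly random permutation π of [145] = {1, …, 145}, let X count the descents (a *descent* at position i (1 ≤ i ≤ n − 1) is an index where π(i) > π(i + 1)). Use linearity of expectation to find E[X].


Write X = Σ X_I over i = 1, …, 144, with X_I the indicator of one descent.
There are 144 indicators.
For each fixed i, the pair (π(i), π(i+1)) is a uniformly random ordered pair of distinct values from {1, …, 145}; by symmetry P[π(i) > π(i+1)] = 1/2.
By linearity: E[X] = 144 · (1/2) = (145 − 1) · (1/2) = 72 ≈ 72.000.

E[X] = 72 = 72.000.


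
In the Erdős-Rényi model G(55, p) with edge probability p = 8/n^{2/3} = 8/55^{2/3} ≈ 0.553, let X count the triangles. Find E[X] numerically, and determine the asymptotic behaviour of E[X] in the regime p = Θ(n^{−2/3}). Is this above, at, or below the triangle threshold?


Number of potential triangles: C(55, 3) = 26235.
Each occurs with probability p³ ≈ (0.553)³ ≈ 1.69256e-01.
By linearity: E[X] = C(55, 3)·p³ ≈ 26235 · 1.69256e-01 ≈ 4440.436.
Since α = 2/3 < 1, p = c/n^{2/3} ≫ 1/n is above the triangle threshold p ~ 1/n. Asymptotically E[X] ~ (c³/6)·n^{3(1−α)} = (8³/6)·n^{1} → ∞; triangles are abundant w.h.p.

E[X] ≈ 4440.436; in regime p = Θ(1/n^{2/3}) E[X] diverges (above the triangle threshold p ~ 1/n).


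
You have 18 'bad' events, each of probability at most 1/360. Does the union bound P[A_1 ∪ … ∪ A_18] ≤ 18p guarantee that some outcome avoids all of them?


Union bound: P[∪_{i=1}^{18} A_i] ≤ Σ_i P[A_i] ≤ 18·p = 18·(1/360) = 1/20.
Numerically: 1/20 ≈ 0.05000.
Is 1/20 < 1? YES.
Since P[∪ A_i] ≤ 1/20 < 1, the complement has P[∩ A_i^c] ≥ 1 − 1/20 = 19/20 > 0, so some outcome avoids every A_i.

18·p = 1/20 ≈ 0.05000; existence CERTIFIED by the union bound.


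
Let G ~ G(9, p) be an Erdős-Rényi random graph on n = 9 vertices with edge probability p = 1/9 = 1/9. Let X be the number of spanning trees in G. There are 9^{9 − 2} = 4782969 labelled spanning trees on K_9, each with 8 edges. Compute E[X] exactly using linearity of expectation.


K_9 has 9^{9 − 2} = 4782969 labelled spanning trees.
For each such spanning tree H, let X_H = 1 if all 8 edges of H are present in G. Then P[X_H = 1] = p^{8} = (1/9)^{8} = 1/43046721.
By linearity of expectation: E[X] = Σ_H E[X_H] = 4782969 · p^{8} = 4782969 · 1/43046721 = 1/9.
Numerically: E[X] ≈ 0.1111.

E[X] = 4782969 · (1/9)^{8} = 1/9 ≈ 0.1111.


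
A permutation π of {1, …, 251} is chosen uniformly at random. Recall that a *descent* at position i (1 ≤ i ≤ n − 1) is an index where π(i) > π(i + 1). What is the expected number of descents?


Write X = Σ X_I over i = 1, …, 250, with X_I the indicator of one descent.
There are 250 indicators.
For each fixed i, the pair (π(i), π(i+1)) is a uniformly random ordered pair of distinct values from {1, …, 251}; by symmetry P[π(i) > π(i+1)] = 1/2.
By linearity: E[X] = 250 · (1/2) = (251 − 1) · (1/2) = 125 ≈ 125.000.

E[X] = 125 = 125.000.


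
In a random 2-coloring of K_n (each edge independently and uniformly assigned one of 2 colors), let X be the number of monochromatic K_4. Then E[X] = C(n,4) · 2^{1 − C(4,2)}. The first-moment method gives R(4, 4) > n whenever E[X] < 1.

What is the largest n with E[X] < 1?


We need C(n, 4) · 2^{1 − 6} < 1, i.e. C(n, 4) < 2^{6 − 1} = 32.
Check values of n near the boundary:
  n = 4: C(4, 4) = 1; 1 < 32? YES
  n = 5: C(5, 4) = 5; 5 < 32? YES
  n = 6: C(6, 4) = 15; 15 < 32? YES
  n = 7: C(7, 4) = 35; 35 < 32? NO
  n = 8: C(8, 4) = 70; 70 < 32? NO
  n = 9: C(9, 4) = 126; 126 < 32? NO
The largest n with C(n, 4) < 32 is n = 6 (where E[X] = 15/32 ≈ 0.469). Hence R(4, 4) > 6, i.e. R(4, 4) ≥ 7.

Largest n = 6; hence R(4, 4) > 6.


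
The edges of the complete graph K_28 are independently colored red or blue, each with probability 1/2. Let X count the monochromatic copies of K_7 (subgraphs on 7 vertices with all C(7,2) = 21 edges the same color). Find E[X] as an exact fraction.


Let X = Σ_S X_S over the C(28, 7) = 1184040 subsets S of size 7, where X_S = 1 if the K_7 on S is monochromatic.
For a fixed S, the K_7 on S has C(7, 2) = 21 edges. P[all 21 edges red] = (1/2)^21, and likewise for blue, so P[monochromatic] = 2·(1/2)^21 = 2^{1 − 21} = 1/1048576.
By linearity: E[X] = C(28, 7) · 2^{1 − 21} = 1184040 · 1/1048576 = 148005/131072.
Numerically: E[X] ≈ 1.129189.

E[X] = C(28,7)·2^(1−C(7,2)) = 148005/131072 ≈ 1.129189.


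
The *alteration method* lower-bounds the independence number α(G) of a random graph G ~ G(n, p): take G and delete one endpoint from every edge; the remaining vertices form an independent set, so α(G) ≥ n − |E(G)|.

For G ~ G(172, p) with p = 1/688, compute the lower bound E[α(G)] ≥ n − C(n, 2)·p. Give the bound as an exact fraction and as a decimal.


E[|E(G)|] = C(172, 2)·p = 14706 · (1/688) = 171/8.
E[α(G)] ≥ n − E[|E(G)|] = 172 − 171/8 = 1205/8.
Numerically: ≈ 150.62500.
(This is only a lower bound; the true E[α(G)] may be larger.)

E[α(G)] ≥ 1205/8 ≈ 150.62500.


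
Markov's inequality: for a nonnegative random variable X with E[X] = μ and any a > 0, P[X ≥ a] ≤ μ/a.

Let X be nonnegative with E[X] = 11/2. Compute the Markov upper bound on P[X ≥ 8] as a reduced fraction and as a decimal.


μ = E[X] = 11/2, a = 8.
Markov: P[X ≥ 8] ≤ μ/a = (11/2)/8 = 11/16.
Numerically: ≈ 0.68750.
(Since a = 8 > μ = 5.50000, the bound 11/16 is < 1 and informative.)

P[X ≥ 8] ≤ 11/16 ≈ 0.68750.


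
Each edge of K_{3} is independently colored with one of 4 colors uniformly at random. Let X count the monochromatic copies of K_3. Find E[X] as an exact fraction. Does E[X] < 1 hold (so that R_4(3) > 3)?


E[X] = C(3, 3) · 4^{1 − 3} = 1 · 4^{−2} = 1/16.
As a reduced fraction: E[X] = 1/16 ≈ 0.062500.
Is E[X] < 1? YES.
Since E[X] < 1, there exists a 4-coloring of K_{3} with no monochromatic K_3; hence R_4(3) > 3.

E[X] = 1/16 ≈ 0.062500; E[X] < 1, so R_4(3) > 3.


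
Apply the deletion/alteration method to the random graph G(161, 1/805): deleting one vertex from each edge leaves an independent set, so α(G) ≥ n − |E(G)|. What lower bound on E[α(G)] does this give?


E[|E(G)|] = C(161, 2)·p = 12880 · (1/805) = 16.
E[α(G)] ≥ n − E[|E(G)|] = 161 − 16 = 145.
Numerically: ≈ 145.000.
(This is only a lower bound; the true E[α(G)] may be larger.)

E[α(G)] ≥ 145 ≈ 145.000.


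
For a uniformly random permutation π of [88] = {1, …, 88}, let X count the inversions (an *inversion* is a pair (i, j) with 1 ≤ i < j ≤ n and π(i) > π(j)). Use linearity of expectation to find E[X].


Write X = Σ X_I over the C(88, 2) = 3828 pairs i < j, with X_I the indicator of one inversion.
There are 3828 indicators.
For each fixed pair i < j, the values π(i) and π(j) are two distinct elements of {1, …, 88} in uniformly random order; by symmetry P[π(i) > π(j)] = 1/2.
By linearity: E[X] = 3828 · (1/2) = C(88, 2) · (1/2) = 3828/2 = 1914 ≈ 1914.00000.

E[X] = 1914 = 1914.00000.


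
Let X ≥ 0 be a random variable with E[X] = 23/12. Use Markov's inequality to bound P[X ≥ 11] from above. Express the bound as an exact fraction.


μ = E[X] = 23/12, a = 11.
Markov: P[X ≥ 11] ≤ μ/a = (23/12)/11 = 23/132.
Numerically: ≈ 0.17424.
(Since a = 11 > μ = 1.91667, the bound 23/132 is < 1 and informative.)

P[X ≥ 11] ≤ 23/132 ≈ 0.17424.


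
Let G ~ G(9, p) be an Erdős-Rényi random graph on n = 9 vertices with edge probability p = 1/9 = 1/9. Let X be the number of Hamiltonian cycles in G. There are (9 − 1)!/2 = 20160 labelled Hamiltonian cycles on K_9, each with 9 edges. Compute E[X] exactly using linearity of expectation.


K_9 has (9 − 1)!/2 = 20160 labelled Hamiltonian cycles.
For each such Hamiltonian cycle H, let X_H = 1 if all 9 edges of H are present in G. Then P[X_H = 1] = p^{9} = (1/9)^{9} = 1/387420489.
Summing the indicators: E[X] = Σ_H E[X_H] = 20160 · p^{9} = 20160 · 1/387420489 = 2240/43046721.
Numerically: E[X] ≈ 5.2036e-05.

E[X] = 20160 · (1/9)^{9} = 2240/43046721 ≈ 5.2036e-05.


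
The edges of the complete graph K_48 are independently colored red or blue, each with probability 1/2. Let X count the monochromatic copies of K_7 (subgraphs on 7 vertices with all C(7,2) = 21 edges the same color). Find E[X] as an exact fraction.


Let X = Σ_S X_S over the C(48, 7) = 73629072 subsets S of size 7, where X_S = 1 if the K_7 on S is monochromatic.
For a fixed S, the K_7 on S has C(7, 2) = 21 edges. P[all 21 edges red] = (1/2)^21, and likewise for blue, so P[monochromatic] = 2·(1/2)^21 = 2^{1 − 21} = 1/1048576.
By linearity: E[X] = C(48, 7) · 2^{1 − 21} = 73629072 · 1/1048576 = 4601817/65536.
Numerically: E[X] ≈ 70.21815.

E[X] = C(48,7)·2^(1−C(7,2)) = 4601817/65536 ≈ 70.21815.


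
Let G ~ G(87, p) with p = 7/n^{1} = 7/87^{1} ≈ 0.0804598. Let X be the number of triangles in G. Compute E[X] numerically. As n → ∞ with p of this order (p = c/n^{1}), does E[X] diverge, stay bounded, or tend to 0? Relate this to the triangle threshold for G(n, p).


Number of potential triangles: C(87, 3) = 105995.
Each occurs with probability p³ ≈ (0.0804598)³ ≈ 5.20878417e-04.
By linearity: E[X] = C(87, 3)·p³ ≈ 105995 · 5.20878417e-04 ≈ 55.210508.
Here α = 1, so p = 7/n is exactly at the triangle threshold p ~ 1/n. Asymptotically E[X] → c³/6 = 7³/6 = 343/6 ≈ 57.166667, a bounded constant. In this regime the triangle count is asymptotically Poisson(c³/6).

E[X] ≈ 55.210508; in regime p = Θ(1/n^{1}) E[X] stays bounded (at the triangle threshold p ~ 1/n).


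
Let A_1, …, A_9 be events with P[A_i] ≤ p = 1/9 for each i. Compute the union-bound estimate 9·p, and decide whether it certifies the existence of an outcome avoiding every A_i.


Union bound: P[∪_{i=1}^{9} A_i] ≤ Σ_i P[A_i] ≤ 9·p = 9·(1/9) = 1.
Numerically: 1 ≈ 1.0000.
Is 1 < 1? NO.
Since the bound 1 is ≥ 1, the union bound is uninformative here; it does NOT by itself certify existence.

9·p = 1 ≈ 1.0000; existence NOT certified by the union bound.


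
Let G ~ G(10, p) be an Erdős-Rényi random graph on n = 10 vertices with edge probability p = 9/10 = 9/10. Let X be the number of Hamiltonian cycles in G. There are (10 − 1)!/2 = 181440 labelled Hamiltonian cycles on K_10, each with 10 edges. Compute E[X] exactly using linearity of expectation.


K_10 has (10 − 1)!/2 = 181440 labelled Hamiltonian cycles.
For each such Hamiltonian cycle H, let X_H = 1 if all 10 edges of H are present in G. Then P[X_H = 1] = p^{10} = (9/10)^{10} = 3486784401/10000000000.
By linearity: E[X] = Σ_H E[X_H] = 181440 · p^{10} = 181440 · 3486784401/10000000000 = 1977006755367/31250000.
Numerically: E[X] ≈ 6.33e+04.

E[X] = 181440 · (9/10)^{10} = 1977006755367/31250000 ≈ 6.33e+04.


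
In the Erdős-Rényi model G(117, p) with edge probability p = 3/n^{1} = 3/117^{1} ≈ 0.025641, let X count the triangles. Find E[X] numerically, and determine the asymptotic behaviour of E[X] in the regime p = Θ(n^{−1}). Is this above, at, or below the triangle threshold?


Number of potential triangles: C(117, 3) = 260130.
Each occurs with probability p³ ≈ (0.025641)³ ≈ 1.68580050e-05.
By linearity: E[X] = C(117, 3)·p³ ≈ 260130 · 1.68580050e-05 ≈ 4.385273.
Here α = 1, so p = 3/n is exactly at the triangle threshold p ~ 1/n. Asymptotically E[X] → c³/6 = 3³/6 = 9/2 ≈ 4.500000, a bounded constant. In this regime the triangle count is asymptotically Poisson(c³/6).

E[X] ≈ 4.385273; in regime p = Θ(1/n^{1}) E[X] stays bounded (at the triangle threshold p ~ 1/n).


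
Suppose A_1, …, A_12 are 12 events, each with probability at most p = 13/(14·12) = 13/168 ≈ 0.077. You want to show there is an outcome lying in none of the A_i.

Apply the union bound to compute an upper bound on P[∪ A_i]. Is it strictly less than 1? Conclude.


Union bound: P[∪_{i=1}^{12} A_i] ≤ Σ_i P[A_i] ≤ 12·p = 12·(13/168) = 13/14.
Numerically: 13/14 ≈ 0.929.
Is 13/14 < 1? YES.
Since P[∪ A_i] ≤ 13/14 < 1, the complement has P[∩ A_i^c] ≥ 1 − 13/14 = 1/14 > 0, so some outcome avoids every A_i.

12·p = 13/14 ≈ 0.929; existence CERTIFIED by the union bound.


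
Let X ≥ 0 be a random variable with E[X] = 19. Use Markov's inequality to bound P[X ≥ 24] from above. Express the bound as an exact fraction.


μ = E[X] = 19, a = 24.
Markov: P[X ≥ 24] ≤ μ/a = (19)/24 = 19/24.
Numerically: ≈ 0.791667.
(Since a = 24 > μ = 19.000000, the bound 19/24 is < 1 and informative.)

P[X ≥ 24] ≤ 19/24 ≈ 0.791667.


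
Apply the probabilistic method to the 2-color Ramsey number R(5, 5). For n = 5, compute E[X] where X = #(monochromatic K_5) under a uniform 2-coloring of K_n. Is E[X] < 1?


E[X] = C(5, 5) · 2^{1 − 10} = 1 · 2^{−9} = 1/512.
As a reduced fraction: E[X] = 1/512 ≈ 0.00195.
Is E[X] < 1? YES.
Since E[X] < 1, there exists a 2-coloring of K_{5} with no monochromatic K_5; hence R(5, 5) > 5.

E[X] = 1/512 ≈ 0.00195; E[X] < 1, so R(5, 5) > 5.


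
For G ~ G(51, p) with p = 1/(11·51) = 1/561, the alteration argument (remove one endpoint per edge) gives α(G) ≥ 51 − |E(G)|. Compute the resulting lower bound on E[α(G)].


E[|E(G)|] = C(51, 2)·p = 1275 · (1/561) = 25/11.
E[α(G)] ≥ n − E[|E(G)|] = 51 − 25/11 = 536/11.
Numerically: ≈ 48.727.
(This is only a lower bound; the true E[α(G)] may be larger.)

E[α(G)] ≥ 536/11 ≈ 48.727.


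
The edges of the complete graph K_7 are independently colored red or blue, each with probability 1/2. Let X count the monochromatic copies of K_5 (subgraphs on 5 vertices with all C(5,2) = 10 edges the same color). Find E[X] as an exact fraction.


Let X = Σ_S X_S over the C(7, 5) = 21 subsets S of size 5, where X_S = 1 if the K_5 on S is monochromatic.
For a fixed S, the K_5 on S has C(5, 2) = 10 edges. P[all 10 edges red] = (1/2)^10, and likewise for blue, so P[monochromatic] = 2·(1/2)^10 = 2^{1 − 10} = 1/512.
Summing: E[X] = C(7, 5) · 2^{1 − 10} = 21 · 1/512 = 21/512.
Numerically: E[X] ≈ 0.041.

E[X] = C(7,5)·2^(1−C(5,2)) = 21/512 ≈ 0.041.


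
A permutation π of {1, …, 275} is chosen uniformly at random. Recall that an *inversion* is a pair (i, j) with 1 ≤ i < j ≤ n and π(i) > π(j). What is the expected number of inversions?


Write X = Σ X_I over the C(275, 2) = 37675 pairs i < j, with X_I the indicator of one inversion.
There are 37675 indicators.
For each fixed pair i < j, the values π(i) and π(j) are two distinct elements of {1, …, 275} in uniformly random order; by symmetry P[π(i) > π(j)] = 1/2.
By linearity: E[X] = 37675 · (1/2) = C(275, 2) · (1/2) = 37675/2 = 37675/2 ≈ 18837.5000.

E[X] = 37675/2 = 18837.5000.


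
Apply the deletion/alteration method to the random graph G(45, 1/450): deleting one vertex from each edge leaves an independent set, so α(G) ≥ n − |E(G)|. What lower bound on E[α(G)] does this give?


E[|E(G)|] = C(45, 2)·p = 990 · (1/450) = 11/5.
E[α(G)] ≥ n − E[|E(G)|] = 45 − 11/5 = 214/5.
Numerically: ≈ 42.800000.
(This is only a lower bound; the true E[α(G)] may be larger.)

E[α(G)] ≥ 214/5 ≈ 42.800000.


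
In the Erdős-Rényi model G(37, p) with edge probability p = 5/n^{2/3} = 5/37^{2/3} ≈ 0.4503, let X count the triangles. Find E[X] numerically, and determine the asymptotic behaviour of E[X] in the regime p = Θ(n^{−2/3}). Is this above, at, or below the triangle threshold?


Number of potential triangles: C(37, 3) = 7770.
Each occurs with probability p³ ≈ (0.4503)³ ≈ 9.13075237e-02.
By linearity: E[X] = C(37, 3)·p³ ≈ 7770 · 9.13075237e-02 ≈ 709.459459.
Since α = 2/3 < 1, p = c/n^{2/3} ≫ 1/n is above the triangle threshold p ~ 1/n. Asymptotically E[X] ~ (c³/6)·n^{3(1−α)} = (5³/6)·n^{1} → ∞; triangles are abundant w.h.p.

E[X] ≈ 709.459459; in regime p = Θ(1/n^{2/3}) E[X] diverges (above the triangle threshold p ~ 1/n).


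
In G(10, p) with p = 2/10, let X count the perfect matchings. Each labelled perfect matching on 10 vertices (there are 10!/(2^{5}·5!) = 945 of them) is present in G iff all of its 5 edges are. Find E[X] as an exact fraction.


K_10 has 10!/(2^{5}·5!) = 945 labelled perfect matchings.
For each such perfect matching H, let X_H = 1 if all 5 edges of H are present in G. Then P[X_H = 1] = p^{5} = (1/5)^{5} = 1/3125.
By linearity: E[X] = Σ_H E[X_H] = 945 · p^{5} = 945 · 1/3125 = 189/625.
Numerically: E[X] ≈ 0.3024.

E[X] = 945 · (1/5)^{5} = 189/625 ≈ 0.3024.


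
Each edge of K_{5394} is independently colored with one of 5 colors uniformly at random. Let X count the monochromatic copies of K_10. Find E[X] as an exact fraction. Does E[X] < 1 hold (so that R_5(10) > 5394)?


E[X] = C(5394, 10) · 5^{1 − 45} = 5697982524930156243149785372878 · 5^{−44} = 5697982524930156243149785372878/5684341886080801486968994140625.
As a reduced fraction: E[X] = 5697982524930156243149785372878/5684341886080801486968994140625 ≈ 1.002.
Is E[X] < 1? NO.
Since E[X] ≥ 1, the first-moment bound is inconclusive at n = 5394; it does NOT by itself certify R_5(10) > 5394.

E[X] = 5697982524930156243149785372878/5684341886080801486968994140625 ≈ 1.002; E[X] ≥ 1; first-moment method inconclusive here.


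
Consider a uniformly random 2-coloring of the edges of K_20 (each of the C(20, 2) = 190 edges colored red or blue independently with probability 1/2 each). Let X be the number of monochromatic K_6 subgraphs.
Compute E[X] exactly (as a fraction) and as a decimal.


Let X = Σ_S X_S over the C(20, 6) = 38760 subsets S of size 6, where X_S = 1 if the K_6 on S is monochromatic.
For a fixed S, the K_6 on S has C(6, 2) = 15 edges. P[all 15 edges red] = (1/2)^15, and likewise for blue, so P[monochromatic] = 2·(1/2)^15 = 2^{1 − 15} = 1/16384.
By linearity: E[X] = C(20, 6) · 2^{1 − 15} = 38760 · 1/16384 = 4845/2048.
Numerically: E[X] ≈ 2.36572.

E[X] = C(20,6)·2^(1−C(6,2)) = 4845/2048 ≈ 2.36572.


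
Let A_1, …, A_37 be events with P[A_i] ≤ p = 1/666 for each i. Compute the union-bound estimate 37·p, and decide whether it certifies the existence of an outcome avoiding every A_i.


Union bound: P[∪_{i=1}^{37} A_i] ≤ Σ_i P[A_i] ≤ 37·p = 37·(1/666) = 1/18.
Numerically: 1/18 ≈ 0.05556.
Is 1/18 < 1? YES.
Since P[∪ A_i] ≤ 1/18 < 1, the complement has P[∩ A_i^c] ≥ 1 − 1/18 = 17/18 > 0, so some outcome avoids every A_i.

37·p = 1/18 ≈ 0.05556; existence CERTIFIED by the union bound.


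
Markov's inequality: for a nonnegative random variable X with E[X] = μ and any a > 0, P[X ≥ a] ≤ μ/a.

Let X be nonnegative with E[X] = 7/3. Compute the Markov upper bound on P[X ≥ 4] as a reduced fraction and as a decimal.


μ = E[X] = 7/3, a = 4.
Markov: P[X ≥ 4] ≤ μ/a = (7/3)/4 = 7/12.
Numerically: ≈ 0.583.
(Since a = 4 > μ = 2.333, the bound 7/12 is < 1 and informative.)

P[X ≥ 4] ≤ 7/12 ≈ 0.583.


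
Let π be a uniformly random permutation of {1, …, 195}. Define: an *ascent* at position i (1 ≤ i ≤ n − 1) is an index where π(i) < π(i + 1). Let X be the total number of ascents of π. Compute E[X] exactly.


Write X = Σ X_I over i = 1, …, 194, with X_I the indicator of one ascent.
There are 194 indicators.
For each fixed i, the pair (π(i), π(i+1)) is a uniformly random ordered pair of distinct values from {1, …, 195}; by symmetry P[π(i) < π(i+1)] = 1/2.
By linearity: E[X] = 194 · (1/2) = (195 − 1) · (1/2) = 97 ≈ 97.0000.

E[X] = 97 = 97.0000.


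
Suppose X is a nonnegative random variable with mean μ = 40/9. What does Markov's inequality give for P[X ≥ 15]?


μ = E[X] = 40/9, a = 15.
Markov: P[X ≥ 15] ≤ μ/a = (40/9)/15 = 8/27.
Numerically: ≈ 0.296.
(Since a = 15 > μ = 4.444, the bound 8/27 is < 1 and informative.)

P[X ≥ 15] ≤ 8/27 ≈ 0.296.


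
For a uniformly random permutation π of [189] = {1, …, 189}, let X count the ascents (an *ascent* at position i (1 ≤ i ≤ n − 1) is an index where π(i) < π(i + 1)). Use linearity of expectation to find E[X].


Write X = Σ X_I over i = 1, …, 188, with X_I the indicator of one ascent.
There are 188 indicators.
For each fixed i, the pair (π(i), π(i+1)) is a uniformly random ordered pair of distinct values from {1, …, 189}; by symmetry P[π(i) < π(i+1)] = 1/2.
By linearity: E[X] = 188 · (1/2) = (189 − 1) · (1/2) = 94 ≈ 94.0000.

E[X] = 94 = 94.0000.


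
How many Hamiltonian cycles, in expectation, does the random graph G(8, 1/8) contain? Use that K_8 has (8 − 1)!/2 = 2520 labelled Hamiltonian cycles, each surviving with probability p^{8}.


K_8 has (8 − 1)!/2 = 2520 labelled Hamiltonian cycles.
For each such Hamiltonian cycle H, let X_H = 1 if all 8 edges of H are present in G. Then P[X_H = 1] = p^{8} = (1/8)^{8} = 1/16777216.
By linearity: E[X] = Σ_H E[X_H] = 2520 · p^{8} = 2520 · 1/16777216 = 315/2097152.
Numerically: E[X] ≈ 0.000150204.

E[X] = 2520 · (1/8)^{8} = 315/2097152 ≈ 0.000150204.


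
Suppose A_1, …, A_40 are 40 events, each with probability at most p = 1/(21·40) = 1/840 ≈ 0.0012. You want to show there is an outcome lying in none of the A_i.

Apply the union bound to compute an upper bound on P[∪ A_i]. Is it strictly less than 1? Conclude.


Union bound: P[∪_{i=1}^{40} A_i] ≤ Σ_i P[A_i] ≤ 40·p = 40·(1/840) = 1/21.
Numerically: 1/21 ≈ 0.0476.
Is 1/21 < 1? YES.
Since P[∪ A_i] ≤ 1/21 < 1, the complement has P[∩ A_i^c] ≥ 1 − 1/21 = 20/21 > 0, so some outcome avoids every A_i.

40·p = 1/21 ≈ 0.0476; existence CERTIFIED by the union bound.


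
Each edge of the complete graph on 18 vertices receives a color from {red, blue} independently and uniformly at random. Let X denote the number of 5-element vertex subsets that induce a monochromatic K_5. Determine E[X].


Let X = Σ_S X_S over the C(18, 5) = 8568 subsets S of size 5, where X_S = 1 if the K_5 on S is monochromatic.
For a fixed S, the K_5 on S has C(5, 2) = 10 edges. P[all 10 edges red] = (1/2)^10, and likewise for blue, so P[monochromatic] = 2·(1/2)^10 = 2^{1 − 10} = 1/512.
By linearity: E[X] = C(18, 5) · 2^{1 − 10} = 8568 · 1/512 = 1071/64.
Numerically: E[X] ≈ 16.734375.

E[X] = C(18,5)·2^(1−C(5,2)) = 1071/64 ≈ 16.734375.


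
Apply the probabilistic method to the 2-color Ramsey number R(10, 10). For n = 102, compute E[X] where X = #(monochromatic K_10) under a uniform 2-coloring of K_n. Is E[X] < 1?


E[X] = C(102, 10) · 2^{1 − 45} = 21300860967540 · 2^{−44} = 21300860967540/17592186044416.
As a reduced fraction: E[X] = 5325215241885/4398046511104 ≈ 1.211.
Is E[X] < 1? NO.
Since E[X] ≥ 1, the first-moment bound is inconclusive at n = 102; it does NOT by itself certify R(10, 10) > 102.

E[X] = 5325215241885/4398046511104 ≈ 1.211; E[X] ≥ 1; first-moment method inconclusive here.


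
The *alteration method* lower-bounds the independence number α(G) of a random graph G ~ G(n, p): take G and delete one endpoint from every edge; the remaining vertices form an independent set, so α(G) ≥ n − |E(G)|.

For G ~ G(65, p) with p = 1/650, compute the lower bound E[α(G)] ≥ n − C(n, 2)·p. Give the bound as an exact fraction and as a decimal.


E[|E(G)|] = C(65, 2)·p = 2080 · (1/650) = 16/5.
E[α(G)] ≥ n − E[|E(G)|] = 65 − 16/5 = 309/5.
Numerically: ≈ 61.800.
(This is only a lower bound; the true E[α(G)] may be larger.)

E[α(G)] ≥ 309/5 ≈ 61.800.


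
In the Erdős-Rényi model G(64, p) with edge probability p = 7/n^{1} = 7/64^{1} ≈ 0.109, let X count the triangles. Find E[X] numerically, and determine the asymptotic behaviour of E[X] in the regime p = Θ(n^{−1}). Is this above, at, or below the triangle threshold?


Number of potential triangles: C(64, 3) = 41664.
Each occurs with probability p³ ≈ (0.109)³ ≈ 1.30844e-03.
By linearity: E[X] = C(64, 3)·p³ ≈ 41664 · 1.30844e-03 ≈ 54.515.
Here α = 1, so p = 7/n is exactly at the triangle threshold p ~ 1/n. Asymptotically E[X] → c³/6 = 7³/6 = 343/6 ≈ 57.167, a bounded constant. In this regime the triangle count is asymptotically Poisson(c³/6).

E[X] ≈ 54.515; in regime p = Θ(1/n^{1}) E[X] stays bounded (at the triangle threshold p ~ 1/n).


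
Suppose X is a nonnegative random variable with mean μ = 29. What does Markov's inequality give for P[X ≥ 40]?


μ = E[X] = 29, a = 40.
Markov: P[X ≥ 40] ≤ μ/a = (29)/40 = 29/40.
Numerically: ≈ 0.725000.
(Since a = 40 > μ = 29.000000, the bound 29/40 is < 1 and informative.)

P[X ≥ 40] ≤ 29/40 ≈ 0.725000.


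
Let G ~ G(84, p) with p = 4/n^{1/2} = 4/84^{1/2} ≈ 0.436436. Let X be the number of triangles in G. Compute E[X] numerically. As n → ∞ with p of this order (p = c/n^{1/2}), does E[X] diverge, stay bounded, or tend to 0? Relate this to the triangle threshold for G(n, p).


Number of potential triangles: C(84, 3) = 95284.
Each occurs with probability p³ ≈ (0.436436)³ ≈ 8.31306249e-02.
By linearity: E[X] = C(84, 3)·p³ ≈ 95284 · 8.31306249e-02 ≈ 7921.018458.
Since α = 1/2 < 1, p = c/n^{1/2} ≫ 1/n is above the triangle threshold p ~ 1/n. Asymptotically E[X] ~ (c³/6)·n^{3(1−α)} = (4³/6)·n^{1.5} → ∞; triangles are abundant w.h.p.

E[X] ≈ 7921.018458; in regime p = Θ(1/n^{1/2}) E[X] diverges (above the triangle threshold p ~ 1/n).


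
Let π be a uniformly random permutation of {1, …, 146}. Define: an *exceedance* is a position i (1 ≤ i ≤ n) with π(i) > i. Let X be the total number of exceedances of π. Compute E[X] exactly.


Write X = Σ_{i=1}^{146} X_i, where X_i = 1_{π(i) > i}.
For each fixed i, π(i) is uniform over {1, …, 146} (marginal of a uniform permutation), so P[π(i) > i] = (n − i)/n. Summing: Σ_{i=1}^{146} (n − i)/n = (0 + 1 + … + 145)/146 = 146(146 − 1)/(2·146) = (146 − 1)/2.
Hence E[X] = Σ_{i=1}^{146} (146 − i)/146 = 145/2 ≈ 72.50000.

E[X] = 145/2 = 72.50000.


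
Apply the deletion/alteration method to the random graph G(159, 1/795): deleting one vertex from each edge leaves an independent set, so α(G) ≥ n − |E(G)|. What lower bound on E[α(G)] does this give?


E[|E(G)|] = C(159, 2)·p = 12561 · (1/795) = 79/5.
E[α(G)] ≥ n − E[|E(G)|] = 159 − 79/5 = 716/5.
Numerically: ≈ 143.200.
(This is only a lower bound; the true E[α(G)] may be larger.)

E[α(G)] ≥ 716/5 ≈ 143.200.


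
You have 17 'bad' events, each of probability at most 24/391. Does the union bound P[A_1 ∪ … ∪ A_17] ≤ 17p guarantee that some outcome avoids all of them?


Union bound: P[∪_{i=1}^{17} A_i] ≤ Σ_i P[A_i] ≤ 17·p = 17·(24/391) = 24/23.
Numerically: 24/23 ≈ 1.0435.
Is 24/23 < 1? NO.
Since the bound 24/23 is ≥ 1, the union bound is uninformative here; it does NOT by itself certify existence.

17·p = 24/23 ≈ 1.0435; existence NOT certified by the union bound.
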